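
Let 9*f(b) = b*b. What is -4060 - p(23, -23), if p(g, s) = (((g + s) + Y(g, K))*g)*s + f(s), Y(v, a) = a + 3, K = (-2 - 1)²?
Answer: 20063/9 ≈ 2229.2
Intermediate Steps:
K = 9 (K = (-3)² = 9)
f(b) = b²/9 (f(b) = (b*b)/9 = b²/9)
Y(v, a) = 3 + a
p(g, s) = s²/9 + g*s*(12 + g + s) (p(g, s) = (((g + s) + (3 + 9))*g)*s + s²/9 = (((g + s) + 12)*g)*s + s²/9 = ((12 + g + s)*g)*s + s²/9 = (g*(12 + g + s))*s + s²/9 = g*s*(12 + g + s) + s²/9 = s²/9 + g*s*(12 + g + s))
-4060 - p(23, -23) = -4060 - (-23)*(-23 + 9*23² + 108*23 + 9*23*(-23))/9 = -4060 - (-23)*(-23 + 9*529 + 2484 - 4761)/9 = -4060 - (-23)*(-23 + 4761 + 2484 - 4761)/9 = -4060 - (-23)*2461/9 = -4060 - 1*(-56603/9) = -4060 + 56603/9 = 20063/9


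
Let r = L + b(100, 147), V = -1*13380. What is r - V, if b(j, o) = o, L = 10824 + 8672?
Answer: 33023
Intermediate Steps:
V = -13380
L = 19496
r = 19643 (r = 19496 + 147 = 19643)
r - V = 19643 - 1*(-13380) = 19643 + 13380 = 33023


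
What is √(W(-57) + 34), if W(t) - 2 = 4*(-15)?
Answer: 2*I*√6 ≈ 4.899*I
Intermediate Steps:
W(t) = -58 (W(t) = 2 + 4*(-15) = 2 - 60 = -58)
√(W(-57) + 34) = √(-58 + 34) = √(-24) = 2*I*√6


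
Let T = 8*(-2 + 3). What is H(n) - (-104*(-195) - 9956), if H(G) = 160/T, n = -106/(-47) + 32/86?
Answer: -10304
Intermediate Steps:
T = 8 (T = 8*1 = 8)
n = 5310/2021 (n = -106*(-1/47) + 32*(1/86) = 106/47 + 16/43 = 5310/2021 ≈ 2.6274)
H(G) = 20 (H(G) = 160/8 = 160*(⅛) = 20)
H(n) - (-104*(-195) - 9956) = 20 - (-104*(-195) - 9956) = 20 - (20280 - 9956) = 20 - 1*10324 = 20 - 10324 = -10304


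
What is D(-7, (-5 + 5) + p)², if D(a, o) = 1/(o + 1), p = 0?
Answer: 1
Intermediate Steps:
D(a, o) = 1/(1 + o)
D(-7, (-5 + 5) + p)² = (1/(1 + ((-5 + 5) + 0)))² = (1/(1 + (0 + 0)))² = (1/(1 + 0))² = (1/1)² = 1² = 1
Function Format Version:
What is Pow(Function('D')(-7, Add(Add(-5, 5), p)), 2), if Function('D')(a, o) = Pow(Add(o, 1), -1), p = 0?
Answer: 1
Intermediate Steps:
Function('D')(a, o) = Pow(Add(1, o), -1)
Pow(Function('D')(-7, Add(Add(-5, 5), p)), 2) = Pow(Pow(Add(1, Add(Add(-5, 5), 0)), -1), 2) = Pow(Pow(Add(1, Add(0, 0)), -1), 2) = Pow(Pow(Add(1, 0), -1), 2) = Pow(Pow(1, -1), 2) = Pow(1, 2) = 1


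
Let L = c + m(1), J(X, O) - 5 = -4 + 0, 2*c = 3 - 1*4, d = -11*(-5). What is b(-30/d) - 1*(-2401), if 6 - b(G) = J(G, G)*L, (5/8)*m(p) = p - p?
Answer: 4815/2 ≈ 2407.5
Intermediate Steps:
m(p) = 0 (m(p) = 8*(p - p)/5 = (8/5)*0 = 0)
d = 55
c = -1/2 (c = (3 - 1*4)/2 = (3 - 4)/2 = (1/2)*(-1) = -1/2 ≈ -0.50000)
J(X, O) = 1 (J(X, O) = 5 + (-4 + 0) = 5 - 4 = 1)
L = -1/2 (L = -1/2 + 0 = -1/2 ≈ -0.50000)
b(G) = 13/2 (b(G) = 6 - (-1)/2 = 6 - 1*(-1/2) = 6 + 1/2 = 13/2)
b(-30/d) - 1*(-2401) = 13/2 - 1*(-2401) = 13/2 + 2401 = 4815/2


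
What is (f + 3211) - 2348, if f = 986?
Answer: 1849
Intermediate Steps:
(f + 3211) - 2348 = (986 + 3211) - 2348 = 4197 - 2348 = 1849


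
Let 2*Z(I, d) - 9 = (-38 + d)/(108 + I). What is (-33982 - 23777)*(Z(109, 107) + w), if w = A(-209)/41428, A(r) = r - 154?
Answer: -2414611356183/8989876 ≈ -2.6859e+5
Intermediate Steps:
A(r) = -154 + r
w = -363/41428 (w = (-154 - 209)/41428 = -363*1/41428 = -363/41428 ≈ -0.0087622)
Z(I, d) = 9/2 + (-38 + d)/(2*(108 + I)) (Z(I, d) = 9/2 + ((-38 + d)/(108 + I))/2 = 9/2 + (-38 + d)/(2*(108 + I)))
(-33982 - 23777)*(Z(109, 107) + w) = (-33982 - 23777)*((934 + 107 + 9*109)/(2*(108 + 109)) - 363/41428) = -57759*((½)*(934 + 107 + 981)/217 - 363/41428) = -57759*((½)*(1/217)*2022 - 363/41428) = -57759*(1011/217 - 363/41428) = -57759*41804937/8989876 = -2414611356183/8989876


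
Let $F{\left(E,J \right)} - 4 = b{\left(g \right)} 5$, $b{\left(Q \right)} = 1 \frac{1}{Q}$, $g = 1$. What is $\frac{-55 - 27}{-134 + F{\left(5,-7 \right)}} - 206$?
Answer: $- \frac{25668}{125} \approx -205.34$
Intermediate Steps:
$b{\left(Q \right)} = \frac{1}{Q}$
$F{\left(E,J \right)} = 9$ ($F{\left(E,J \right)} = 4 + 1^{-1} \cdot 5 = 4 + 1 \cdot 5 = 4 + 5 = 9$)
$\frac{-55 - 27}{-134 + F{\left(5,-7 \right)}} - 206 = \frac{-55 - 27}{-134 + 9} - 206 = - \frac{82}{-125} - 206 = \left(-82\right) \left(- \frac{1}{125}\right) - 206 = \frac{82}{125} - 206 = - \frac{25668}{125}$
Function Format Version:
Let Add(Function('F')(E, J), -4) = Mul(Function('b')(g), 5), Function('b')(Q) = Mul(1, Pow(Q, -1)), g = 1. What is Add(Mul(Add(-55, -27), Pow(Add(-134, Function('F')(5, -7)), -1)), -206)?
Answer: Rational(-25668, 125) ≈ -205.34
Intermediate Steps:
Function('b')(Q) = Pow(Q, -1)
Function('F')(E, J) = 9 (Function('F')(E, J) = Add(4, Mul(Pow(1, -1), 5)) = Add(4, Mul(1, 5)) = Add(4, 5) = 9)
Add(Mul(Add(-55, -27), Pow(Add(-134, Function('F')(5, -7)), -1)), -206) = Add(Mul(Add(-55, -27), Pow(Add(-134, 9), -1)), -206) = Add(Mul(-82, Pow(-125, -1)), -206) = Add(Mul(-82, Rational(-1, 125)), -206) = Add(Rational(82, 125), -206) = Rational(-25668, 125)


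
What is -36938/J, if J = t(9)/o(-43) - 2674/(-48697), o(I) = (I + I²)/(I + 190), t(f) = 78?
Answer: -77347100798/13409263 ≈ -5768.2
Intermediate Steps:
o(I) = (I + I²)/(190 + I)
J = 13409263/2093971 (J = 78/((-43*(1 - 43)/(190 - 43))) - 2674/(-48697) = 78/((-43*(-42)/147)) - 2674*(-1/48697) = 78/((-43*1/147*(-42))) + 2674/48697 = 78/(86/7) + 2674/48697 = 78*(7/86) + 2674/48697 = 273/43 + 2674/48697 = 13409263/2093971 ≈ 6.4037)
-36938/J = -36938/13409263/2093971 = -36938*2093971/13409263 = -77347100798/13409263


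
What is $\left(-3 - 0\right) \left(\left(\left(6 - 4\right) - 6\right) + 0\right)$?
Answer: $12$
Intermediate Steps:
$\left(-3 - 0\right) \left(\left(\left(6 - 4\right) - 6\right) + 0\right) = \left(-3 + 0\right) \left(\left(\left(6 - 4\right) - 6\right) + 0\right) = - 3 \left(\left(2 - 6\right) + 0\right) = - 3 \left(-4 + 0\right) = \left(-3\right) \left(-4\right) = 12$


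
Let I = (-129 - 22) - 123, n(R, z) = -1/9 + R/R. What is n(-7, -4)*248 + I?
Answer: -482/9 ≈ -53.556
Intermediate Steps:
n(R, z) = 8/9 (n(R, z) = -1*1/9 + 1 = -1/9 + 1 = 8/9)
I = -274 (I = -151 - 123 = -274)
n(-7, -4)*248 + I = (8/9)*248 - 274 = 1984/9 - 274 = -482/9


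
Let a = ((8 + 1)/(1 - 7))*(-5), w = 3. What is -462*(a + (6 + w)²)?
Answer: -40887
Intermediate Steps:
a = 15/2 (a = (9/(-6))*(-5) = (9*(-⅙))*(-5) = -3/2*(-5) = 15/2 ≈ 7.5000)
-462*(a + (6 + w)²) = -462*(15/2 + (6 + 3)²) = -462*(15/2 + 9²) = -462*(15/2 + 81) = -462*177/2 = -40887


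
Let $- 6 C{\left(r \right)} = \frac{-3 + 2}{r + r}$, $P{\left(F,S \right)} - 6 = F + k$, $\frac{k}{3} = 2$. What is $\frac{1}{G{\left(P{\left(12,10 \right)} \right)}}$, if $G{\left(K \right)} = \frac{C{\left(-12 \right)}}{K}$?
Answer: $-3456$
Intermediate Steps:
$k = 6$ ($k = 3 \cdot 2 = 6$)
$P{\left(F,S \right)} = 12 + F$ ($P{\left(F,S \right)} = 6 + \left(F + 6\right) = 6 + \left(6 + F\right) = 12 + F$)
$C{\left(r \right)} = \frac{1}{12 r}$ ($C{\left(r \right)} = - \frac{\left(-3 + 2\right) \frac{1}{r + r}}{6} = - \frac{\left(-1\right) \frac{1}{2 r}}{6} = - \frac{\left(- \frac{1}{2}\right) \frac{1}{r}}{6} = \frac{1}{12 r}$)
$G{\left(K \right)} = - \frac{1}{144 K}$ ($G{\left(K \right)} = \frac{\frac{1}{12} \frac{1}{-12}}{K} = \frac{\frac{1}{12} \left(- \frac{1}{12}\right)}{K} = - \frac{1}{144 K}$)
$\frac{1}{G{\left(P{\left(12,10 \right)} \right)}} = \frac{1}{\left(- \frac{1}{144}\right) \frac{1}{12 + 12}} = \frac{1}{\left(- \frac{1}{144}\right) \frac{1}{24}} = \frac{1}{- \frac{1}{3456}} = -3456$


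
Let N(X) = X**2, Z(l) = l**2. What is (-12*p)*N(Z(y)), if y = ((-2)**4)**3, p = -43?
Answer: 145241087982698496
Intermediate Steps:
y = 4096 (y = 16**3 = 4096)
(-12*p)*N(Z(y)) = (-12*(-43))*(4096**2)**2 = 516*16777216**2 = 516*281474976710656 = 145241087982698496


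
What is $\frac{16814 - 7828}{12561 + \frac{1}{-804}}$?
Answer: $\frac{7224744}{10099043} \approx 0.71539$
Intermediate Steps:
$\frac{16814 - 7828}{12561 + \frac{1}{-804}} = \frac{8986}{12561 - \frac{1}{804}} = \frac{8986}{\frac{10099043}{804}} = 8986 \cdot \frac{804}{10099043} = \frac{7224744}{10099043}$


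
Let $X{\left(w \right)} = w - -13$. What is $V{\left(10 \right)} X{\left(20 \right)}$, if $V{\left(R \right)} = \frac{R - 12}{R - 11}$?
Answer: $66$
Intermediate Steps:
$X{\left(w \right)} = 13 + w$ ($X{\left(w \right)} = w + 13 = 13 + w$)
$V{\left(R \right)} = \frac{-12 + R}{-11 + R}$
$V{\left(10 \right)} X{\left(20 \right)} = \frac{-12 + 10}{-11 + 10} \left(13 + 20\right) = \frac{1}{-1} \left(-2\right) 33 = \left(-1\right) \left(-2\right) 33 = 2 \cdot 33 = 66$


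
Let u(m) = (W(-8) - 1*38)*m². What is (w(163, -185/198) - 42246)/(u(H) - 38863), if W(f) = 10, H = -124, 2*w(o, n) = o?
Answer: 84329/938782 ≈ 0.089828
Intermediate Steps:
w(o, n) = o/2
u(m) = -28*m² (u(m) = (10 - 1*38)*m² = (10 - 38)*m² = -28*m²)
(w(163, -185/198) - 42246)/(u(H) - 38863) = ((½)*163 - 42246)/(-28*(-124)² - 38863) = (163/2 - 42246)/(-28*15376 - 38863) = -84329/(2*(-430528 - 38863)) = -84329/2/(-469391) = -84329/2*(-1/469391) = 84329/938782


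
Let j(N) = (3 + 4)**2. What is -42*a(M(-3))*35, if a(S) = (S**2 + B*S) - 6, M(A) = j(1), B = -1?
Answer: -3448620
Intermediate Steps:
j(N) = 49 (j(N) = 7**2 = 49)
M(A) = 49
a(S) = -6 + S**2 - S (a(S) = (S**2 - S) - 6 = -6 + S**2 - S)
-42*a(M(-3))*35 = -42*(-6 + 49**2 - 1*49)*35 = -42*(-6 + 2401 - 49)*35 = -42*2346*35 = -98532*35 = -3448620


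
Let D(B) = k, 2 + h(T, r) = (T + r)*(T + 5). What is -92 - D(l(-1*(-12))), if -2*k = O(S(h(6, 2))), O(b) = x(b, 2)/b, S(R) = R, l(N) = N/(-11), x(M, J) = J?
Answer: -7911/86 ≈ -91.988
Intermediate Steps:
h(T, r) = -2 + (5 + T)*(T + r) (h(T, r) = -2 + (T + r)*(T + 5) = -2 + (T + r)*(5 + T) = -2 + (5 + T)*(T + r))
l(N) = -N/11 (l(N) = N*(-1/11) = -N/11)
O(b) = 2/b
k = -1/86 (k = -1/(-2 + 6² + 5*6 + 5*2 + 6*2) = -1/(-2 + 36 + 30 + 10 + 12) = -1/86 ≈ -0.011628)
D(B) = -1/86
-92 - D(l(-1*(-12))) = -92 - 1*(-1/86) = -92 + 1/86 = -7911/86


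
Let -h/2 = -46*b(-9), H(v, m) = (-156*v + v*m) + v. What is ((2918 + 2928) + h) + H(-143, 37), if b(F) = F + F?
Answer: 21064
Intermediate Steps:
b(F) = 2*F
H(v, m) = -155*v + m*v (H(v, m) = (-156*v + m*v) + v = -155*v + m*v)
h = -1656 (h = -(-92)*2*(-9) = -(-92)*(-18) = -2*828 = -1656)
((2918 + 2928) + h) + H(-143, 37) = ((2918 + 2928) - 1656) - 143*(-155 + 37) = (5846 - 1656) - 143*(-118) = 4190 + 16874 = 21064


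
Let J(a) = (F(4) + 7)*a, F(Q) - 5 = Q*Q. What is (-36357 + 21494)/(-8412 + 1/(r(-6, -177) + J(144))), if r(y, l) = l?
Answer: 57296865/32428259 ≈ 1.7669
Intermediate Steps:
F(Q) = 5 + Q² (F(Q) = 5 + Q*Q = 5 + Q²)
J(a) = 28*a (J(a) = ((5 + 4²) + 7)*a = ((5 + 16) + 7)*a = (21 + 7)*a = 28*a)
(-36357 + 21494)/(-8412 + 1/(r(-6, -177) + J(144))) = (-36357 + 21494)/(-8412 + 1/(-177 + 28*144)) = -14863/(-8412 + 1/(-177 + 4032)) = -14863/(-8412 + 1/3855) = -14863/(-32428259/3855) = -14863*(-3855/32428259) = 57296865/32428259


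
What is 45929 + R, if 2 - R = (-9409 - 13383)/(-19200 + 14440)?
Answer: 3903728/85 ≈ 45926.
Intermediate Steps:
R = -237/85 (R = 2 - (-9409 - 13383)/(-19200 + 14440) = 2 - (-22792)/(-4760) = 2 - (-22792)*(-1)/4760 = 2 - 1*407/85 = 2 - 407/85 = -237/85 ≈ -2.7882)
45929 + R = 45929 - 237/85 = 3903728/85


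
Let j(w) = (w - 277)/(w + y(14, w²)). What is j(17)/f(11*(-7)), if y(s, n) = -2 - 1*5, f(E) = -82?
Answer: 13/41 ≈ 0.31707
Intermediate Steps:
y(s, n) = -7 (y(s, n) = -2 - 5 = -7)
j(w) = (-277 + w)/(-7 + w) (j(w) = (w - 277)/(w - 7) = (-277 + w)/(-7 + w))
j(17)/f(11*(-7)) = ((-277 + 17)/(-7 + 17))/(-82) = (-260/10)*(-1/82) = ((⅒)*(-260))*(-1/82) = -26*(-1/82) = 13/41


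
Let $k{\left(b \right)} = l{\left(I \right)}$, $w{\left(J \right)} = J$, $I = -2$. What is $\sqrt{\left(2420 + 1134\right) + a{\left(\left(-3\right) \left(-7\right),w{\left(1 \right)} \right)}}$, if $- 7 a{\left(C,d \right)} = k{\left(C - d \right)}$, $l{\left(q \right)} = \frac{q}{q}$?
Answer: $\frac{\sqrt{174139}}{7} \approx 59.614$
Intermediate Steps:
$l{\left(q \right)} = 1$
$k{\left(b \right)} = 1$
$a{\left(C,d \right)} = - \frac{1}{7}$ ($a{\left(C,d \right)} = \left(- \frac{1}{7}\right) 1 = - \frac{1}{7}$)
$\sqrt{\left(2420 + 1134\right) + a{\left(\left(-3\right) \left(-7\right),w{\left(1 \right)} \right)}} = \sqrt{\left(2420 + 1134\right) - \frac{1}{7}} = \sqrt{3554 - \frac{1}{7}} = \sqrt{\frac{24877}{7}} = \frac{\sqrt{174139}}{7}$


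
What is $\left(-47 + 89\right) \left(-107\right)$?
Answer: $-4494$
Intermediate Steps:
$\left(-47 + 89\right) \left(-107\right) = 42 \left(-107\right) = -4494$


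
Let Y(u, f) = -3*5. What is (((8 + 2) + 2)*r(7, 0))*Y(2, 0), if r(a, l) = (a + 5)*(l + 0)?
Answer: 0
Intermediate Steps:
Y(u, f) = -15
r(a, l) = l*(5 + a) (r(a, l) = (5 + a)*l = l*(5 + a))
(((8 + 2) + 2)*r(7, 0))*Y(2, 0) = (((8 + 2) + 2)*(0*(5 + 7)))*(-15) = ((10 + 2)*(0*12))*(-15) = (12*0)*(-15) = 0*(-15) = 0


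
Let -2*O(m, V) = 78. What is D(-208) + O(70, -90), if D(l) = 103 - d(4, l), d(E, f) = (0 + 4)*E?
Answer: 48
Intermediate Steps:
d(E, f) = 4*E
O(m, V) = -39 (O(m, V) = -1/2*78 = -39)
D(l) = 87 (D(l) = 103 - 4*4 = 103 - 1*16 = 103 - 16 = 87)
D(-208) + O(70, -90) = 87 - 39 = 48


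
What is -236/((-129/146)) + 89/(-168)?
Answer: 641903/2408 ≈ 266.57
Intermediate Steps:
-236/((-129/146)) + 89/(-168) = -236/((-129*1/146)) + 89*(-1/168) = -236/(-129/146) - 89/168 = -236*(-146/129) - 89/168 = 34456/129 - 89/168 = 641903/2408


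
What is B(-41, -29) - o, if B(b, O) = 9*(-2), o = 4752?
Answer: -4770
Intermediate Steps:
B(b, O) = -18
B(-41, -29) - o = -18 - 1*4752 = -18 - 4752 = -4770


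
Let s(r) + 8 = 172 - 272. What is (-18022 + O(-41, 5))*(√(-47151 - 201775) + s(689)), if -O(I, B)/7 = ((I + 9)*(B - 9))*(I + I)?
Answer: -5988600 + 55450*I*√248926 ≈ -5.9886e+6 + 2.7665e+7*I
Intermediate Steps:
s(r) = -108 (s(r) = -8 + (172 - 272) = -8 - 100 = -108)
O(I, B) = -14*I*(-9 + B)*(9 + I) (O(I, B) = -7*(I + 9)*(B - 9)*(I + I) = -7*(9 + I)*(-9 + B)*2*I = -7*(-9 + B)*(9 + I)*2*I = -14*I*(-9 + B)*(9 + I))
(-18022 + O(-41, 5))*(√(-47151 - 201775) + s(689)) = (-18022 + 14*(-41)*(81 - 9*5 + 9*(-41) - 1*5*(-41)))*(√(-47151 - 201775) - 108) = (-18022 + 14*(-41)*(81 - 45 - 369 + 205))*(√(-248926) - 108) = (-18022 + 14*(-41)*(-128))*(I*√248926 - 108) = (-18022 + 73472)*(-108 + I*√248926) = 55450*(-108 + I*√248926) = -5988600 + 55450*I*√248926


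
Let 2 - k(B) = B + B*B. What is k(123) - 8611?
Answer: -23861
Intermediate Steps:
k(B) = 2 - B - B² (k(B) = 2 - (B + B*B) = 2 - (B + B²) = 2 + (-B - B²) = 2 - B - B²)
k(123) - 8611 = (2 - 1*123 - 1*123²) - 8611 = (2 - 123 - 1*15129) - 8611 = (2 - 123 - 15129) - 8611 = -15250 - 8611 = -23861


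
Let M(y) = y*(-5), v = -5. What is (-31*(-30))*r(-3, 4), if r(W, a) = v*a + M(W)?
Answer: -4650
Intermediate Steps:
M(y) = -5*y
r(W, a) = -5*W - 5*a (r(W, a) = -5*a - 5*W = -5*W - 5*a)
(-31*(-30))*r(-3, 4) = (-31*(-30))*(-5*(-3) - 5*4) = 930*(15 - 20) = 930*(-5) = -4650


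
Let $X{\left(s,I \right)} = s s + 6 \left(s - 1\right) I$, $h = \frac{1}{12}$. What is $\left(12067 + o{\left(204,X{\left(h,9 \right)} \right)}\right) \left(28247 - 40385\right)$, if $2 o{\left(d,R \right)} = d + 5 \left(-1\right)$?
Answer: $-147676977$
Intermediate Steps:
$h = \frac{1}{12} \approx 0.083333$
$X{\left(s,I \right)} = s^{2} + I \left(-6 + 6 s\right)$ ($X{\left(s,I \right)} = s^{2} + 6 \left(-1 + s\right) I = s^{2} + \left(-6 + 6 s\right) I = s^{2} + I \left(-6 + 6 s\right)$)
$o{\left(d,R \right)} = - \frac{5}{2} + \frac{d}{2}$ ($o{\left(d,R \right)} = \frac{d + 5 \left(-1\right)}{2} = \frac{d - 5}{2} = \frac{-5 + d}{2} = - \frac{5}{2} + \frac{d}{2}$)
$\left(12067 + o{\left(204,X{\left(h,9 \right)} \right)}\right) \left(28247 - 40385\right) = \left(12067 + \left(- \frac{5}{2} + \frac{1}{2} \cdot 204\right)\right) \left(28247 - 40385\right) = \left(12067 + \left(- \frac{5}{2} + 102\right)\right) \left(-12138\right) = \left(12067 + \frac{199}{2}\right) \left(-12138\right) = \frac{24333}{2} \left(-12138\right) = -147676977$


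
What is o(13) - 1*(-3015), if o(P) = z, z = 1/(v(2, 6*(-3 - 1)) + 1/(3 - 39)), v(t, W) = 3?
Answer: 322641/107 ≈ 3015.3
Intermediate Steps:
z = 36/107 (z = 1/(3 + 1/(3 - 39)) = 1/(3 + 1/(-36)) = 1/(3 - 1/36) = 1/(107/36) = 36/107 ≈ 0.33645)
o(P) = 36/107
o(13) - 1*(-3015) = 36/107 - 1*(-3015) = 36/107 + 3015 = 322641/107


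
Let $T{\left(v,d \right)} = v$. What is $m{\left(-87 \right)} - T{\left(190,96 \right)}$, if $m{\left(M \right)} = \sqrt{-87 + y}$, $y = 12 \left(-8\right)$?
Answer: $-190 + i \sqrt{183} \approx -190.0 + 13.528 i$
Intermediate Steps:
$y = -96$
$m{\left(M \right)} = i \sqrt{183}$ ($m{\left(M \right)} = \sqrt{-87 - 96} = \sqrt{-183} = i \sqrt{183}$)
$m{\left(-87 \right)} - T{\left(190,96 \right)} = i \sqrt{183} - 190 = -190 + i \sqrt{183}$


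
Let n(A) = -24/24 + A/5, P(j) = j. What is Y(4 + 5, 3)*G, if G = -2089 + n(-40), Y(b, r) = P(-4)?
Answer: 8392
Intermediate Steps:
n(A) = -1 + A/5 (n(A) = -24*1/24 + A*(⅕) = -1 + A/5)
Y(b, r) = -4
G = -2098 (G = -2089 + (-1 + (⅕)*(-40)) = -2089 + (-1 - 8) = -2089 - 9 = -2098)
Y(4 + 5, 3)*G = -4*(-2098) = 8392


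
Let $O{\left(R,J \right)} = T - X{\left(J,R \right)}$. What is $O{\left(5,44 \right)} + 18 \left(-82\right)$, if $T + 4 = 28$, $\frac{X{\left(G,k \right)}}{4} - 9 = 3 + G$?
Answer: $-1676$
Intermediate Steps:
$X{\left(G,k \right)} = 48 + 4 G$ ($X{\left(G,k \right)} = 36 + 4 \left(3 + G\right) = 36 + \left(12 + 4 G\right) = 48 + 4 G$)
$T = 24$ ($T = -4 + 28 = 24$)
$O{\left(R,J \right)} = -24 - 4 J$ ($O{\left(R,J \right)} = 24 - \left(48 + 4 J\right) = -24 - 4 J$)
$O{\left(5,44 \right)} + 18 \left(-82\right) = \left(-24 - 176\right) + 18 \left(-82\right) = \left(-24 - 176\right) - 1476 = -200 - 1476 = -1676$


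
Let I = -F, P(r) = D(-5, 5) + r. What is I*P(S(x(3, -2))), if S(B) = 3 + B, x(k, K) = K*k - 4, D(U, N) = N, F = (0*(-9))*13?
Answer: 0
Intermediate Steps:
F = 0 (F = 0*13 = 0)
x(k, K) = -4 + K*k
P(r) = 5 + r
I = 0 (I = -1*0 = 0)
I*P(S(x(3, -2))) = 0*(5 + (3 + (-4 - 2*3))) = 0*(5 + (3 + (-4 - 6))) = 0*(5 + (3 - 10)) = 0*(5 - 7) = 0*(-2) = 0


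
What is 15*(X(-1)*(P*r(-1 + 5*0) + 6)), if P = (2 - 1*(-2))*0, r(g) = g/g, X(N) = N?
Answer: -90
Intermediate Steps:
r(g) = 1
P = 0 (P = (2 + 2)*0 = 4*0 = 0)
15*(X(-1)*(P*r(-1 + 5*0) + 6)) = 15*(-(0*1 + 6)) = 15*(-(0 + 6)) = 15*(-1*6) = 15*(-6) = -90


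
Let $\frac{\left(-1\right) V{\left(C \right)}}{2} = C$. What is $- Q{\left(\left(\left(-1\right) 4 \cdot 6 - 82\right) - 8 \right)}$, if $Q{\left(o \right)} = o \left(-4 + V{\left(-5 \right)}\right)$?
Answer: $684$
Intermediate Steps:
$V{\left(C \right)} = - 2 C$
$Q{\left(o \right)} = 6 o$ ($Q{\left(o \right)} = o \left(-4 - -10\right) = o \left(-4 + 10\right) = o 6 = 6 o$)
$- Q{\left(\left(\left(-1\right) 4 \cdot 6 - 82\right) - 8 \right)} = - 6 \left(\left(\left(-1\right) 4 \cdot 6 - 82\right) - 8\right) = - 6 \left(\left(\left(-4\right) 6 - 82\right) - 8\right) = - 6 \left(\left(-24 - 82\right) - 8\right) = - 6 \left(-106 - 8\right) = - 6 \left(-114\right) = \left(-1\right) \left(-684\right) = 684$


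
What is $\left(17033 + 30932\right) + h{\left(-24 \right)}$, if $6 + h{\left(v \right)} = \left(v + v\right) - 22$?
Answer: $47889$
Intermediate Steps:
$h{\left(v \right)} = -28 + 2 v$ ($h{\left(v \right)} = -6 + \left(\left(v + v\right) - 22\right) = -6 + \left(2 v - 22\right) = -6 + \left(-22 + 2 v\right) = -28 + 2 v$)
$\left(17033 + 30932\right) + h{\left(-24 \right)} = \left(17033 + 30932\right) + \left(-28 + 2 \left(-24\right)\right) = 47965 - 76 = 47889$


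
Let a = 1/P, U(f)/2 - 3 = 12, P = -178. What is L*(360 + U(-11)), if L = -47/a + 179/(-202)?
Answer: 329501835/101 ≈ 3.2624e+6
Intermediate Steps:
U(f) = 30 (U(f) = 6 + 2*12 = 6 + 24 = 30)
a = -1/178 (a = 1/(-178) = -1/178 ≈ -0.0056180)
L = 1689753/202 (L = -47/(-1/178) + 179/(-202) = -47*(-178) + 179*(-1/202) = 8366 - 179/202 = 1689753/202 ≈ 8365.1)
L*(360 + U(-11)) = 1689753*(360 + 30)/202 = (1689753/202)*390 = 329501835/101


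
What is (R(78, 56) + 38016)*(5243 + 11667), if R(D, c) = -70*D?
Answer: 550521960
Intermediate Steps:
(R(78, 56) + 38016)*(5243 + 11667) = (-70*78 + 38016)*(5243 + 11667) = (-5460 + 38016)*16910 = 32556*16910 = 550521960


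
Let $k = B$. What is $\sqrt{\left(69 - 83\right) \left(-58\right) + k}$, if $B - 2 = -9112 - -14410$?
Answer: $4 \sqrt{382} \approx 78.179$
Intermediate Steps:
$B = 5300$ ($B = 2 - -5298 = 2 + \left(-9112 + 14410\right) = 2 + 5298 = 5300$)
$k = 5300$
$\sqrt{\left(69 - 83\right) \left(-58\right) + k} = \sqrt{\left(69 - 83\right) \left(-58\right) + 5300} = \sqrt{\left(-14\right) \left(-58\right) + 5300} = \sqrt{812 + 5300} = \sqrt{6112} = 4 \sqrt{382}$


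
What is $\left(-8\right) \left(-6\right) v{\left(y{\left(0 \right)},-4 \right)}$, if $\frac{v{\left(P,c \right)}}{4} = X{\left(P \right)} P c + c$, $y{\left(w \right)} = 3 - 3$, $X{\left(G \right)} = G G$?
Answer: $-768$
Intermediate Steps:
$X{\left(G \right)} = G^{2}$
$y{\left(w \right)} = 0$ ($y{\left(w \right)} = 3 - 3 = 0$)
$v{\left(P,c \right)} = 4 c + 4 c P^{3}$ ($v{\left(P,c \right)} = 4 \left(P^{2} P c + c\right) = 4 \left(P^{3} c + c\right) = 4 \left(c P^{3} + c\right) = 4 \left(c + c P^{3}\right) = 4 c + 4 c P^{3}$)
$\left(-8\right) \left(-6\right) v{\left(y{\left(0 \right)},-4 \right)} = \left(-8\right) \left(-6\right) 4 \left(-4\right) \left(1 + 0^{3}\right) = 48 \cdot 4 \left(-4\right) \left(1 + 0\right) = 48 \cdot 4 \left(-4\right) 1 = 48 \left(-16\right) = -768$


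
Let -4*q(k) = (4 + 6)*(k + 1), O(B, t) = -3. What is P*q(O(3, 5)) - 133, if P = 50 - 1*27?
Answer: -18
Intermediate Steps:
q(k) = -5/2 - 5*k/2 (q(k) = -(4 + 6)*(k + 1)/4 = -5*(1 + k)/2 = -(10 + 10*k)/4 = -5/2 - 5*k/2)
P = 23 (P = 50 - 27 = 23)
P*q(O(3, 5)) - 133 = 23*(-5/2 - 5/2*(-3)) - 133 = 23*(-5/2 + 15/2) - 133 = 23*5 - 133 = 115 - 133 = -18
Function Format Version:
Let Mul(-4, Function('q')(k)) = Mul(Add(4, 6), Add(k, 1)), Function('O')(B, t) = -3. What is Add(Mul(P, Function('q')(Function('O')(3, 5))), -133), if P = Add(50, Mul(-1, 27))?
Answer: -18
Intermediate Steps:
Function('q')(k) = Add(Rational(-5, 2), Mul(Rational(-5, 2), k)) (Function('q')(k) = Mul(Rational(-1, 4), Mul(Add(4, 6), Add(k, 1))) = Mul(Rational(-1, 4), Mul(10, Add(1, k))) = Mul(Rational(-1, 4), Add(10, Mul(10, k))) = Add(Rational(-5, 2), Mul(Rational(-5, 2), k)))
P = 23 (P = Add(50, -27) = 23)
Add(Mul(P, Function('q')(Function('O')(3, 5))), -133) = Add(Mul(23, Add(Rational(-5, 2), Mul(Rational(-5, 2), -3))), -133) = Add(Mul(23, Add(Rational(-5, 2), Rational(15, 2))), -133) = Add(Mul(23, 5), -133) = Add(115, -133) = -18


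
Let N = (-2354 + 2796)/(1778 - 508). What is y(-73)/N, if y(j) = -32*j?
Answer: 1483360/221 ≈ 6712.0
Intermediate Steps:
N = 221/635 (N = 442/1270 = 442*(1/1270) = 221/635 ≈ 0.34803)
y(-73)/N = (-32*(-73))/(221/635) = 2336*(635/221) = 1483360/221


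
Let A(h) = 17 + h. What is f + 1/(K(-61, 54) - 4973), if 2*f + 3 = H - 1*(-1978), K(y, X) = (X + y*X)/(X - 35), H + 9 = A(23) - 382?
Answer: 79354305/97727 ≈ 812.00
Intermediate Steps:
H = -351 (H = -9 + ((17 + 23) - 382) = -9 + (40 - 382) = -9 - 342 = -351)
K(y, X) = (X + X*y)/(-35 + X)
f = 812 (f = -3/2 + (-351 - 1*(-1978))/2 = -3/2 + (-351 + 1978)/2 = -3/2 + (½)*1627 = -3/2 + 1627/2 = 812)
f + 1/(K(-61, 54) - 4973) = 812 + 1/(54*(1 - 61)/(-35 + 54) - 4973) = 812 + 1/(54*(-60)/19 - 4973) = 812 + 1/(54*(1/19)*(-60) - 4973) = 812 + 1/(-3240/19 - 4973) = 812 + 1/(-97727/19) = 812 - 19/97727 = 79354305/97727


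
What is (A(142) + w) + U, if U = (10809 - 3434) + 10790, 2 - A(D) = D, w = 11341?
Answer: 29366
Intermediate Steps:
A(D) = 2 - D
U = 18165 (U = 7375 + 10790 = 18165)
(A(142) + w) + U = ((2 - 1*142) + 11341) + 18165 = ((2 - 142) + 11341) + 18165 = (-140 + 11341) + 18165 = 11201 + 18165 = 29366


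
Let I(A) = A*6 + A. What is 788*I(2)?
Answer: 11032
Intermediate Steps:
I(A) = 7*A (I(A) = 6*A + A = 7*A)
788*I(2) = 788*(7*2) = 788*14 = 11032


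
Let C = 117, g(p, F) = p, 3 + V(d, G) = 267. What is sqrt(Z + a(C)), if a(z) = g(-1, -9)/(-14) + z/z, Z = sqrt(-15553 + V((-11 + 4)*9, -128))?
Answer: sqrt(210 + 196*I*sqrt(15289))/14 ≈ 7.897 + 7.8289*I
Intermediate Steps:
V(d, G) = 264 (V(d, G) = -3 + 267 = 264)
Z = I*sqrt(15289) (Z = sqrt(-15553 + 264) = sqrt(-15289) = I*sqrt(15289) ≈ 123.65*I)
a(z) = 15/14 (a(z) = -1/(-14) + z/z = -1*(-1/14) + 1 = 1/14 + 1 = 15/14)
sqrt(Z + a(C)) = sqrt(I*sqrt(15289) + 15/14) = sqrt(15/14 + I*sqrt(15289))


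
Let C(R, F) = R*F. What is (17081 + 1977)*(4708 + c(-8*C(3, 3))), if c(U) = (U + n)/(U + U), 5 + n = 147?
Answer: 3229768789/36 ≈ 8.9716e+7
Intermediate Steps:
n = 142 (n = -5 + 147 = 142)
C(R, F) = F*R
c(U) = (142 + U)/(2*U) (c(U) = (U + 142)/(U + U) = (142 + U)/((2*U)) = (142 + U)*(1/(2*U)) = (142 + U)/(2*U))
(17081 + 1977)*(4708 + c(-8*C(3, 3))) = (17081 + 1977)*(4708 + (142 - 24*3)/(2*((-24*3)))) = 19058*(4708 + (142 - 8*9)/(2*((-8*9)))) = 19058*(4708 + (½)*(142 - 72)/(-72)) = 19058*(4708 + (½)*(-1/72)*70) = 19058*(4708 - 35/72) = 19058*(338941/72) = 3229768789/36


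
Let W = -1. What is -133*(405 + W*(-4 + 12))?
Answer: -52801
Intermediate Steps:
-133*(405 + W*(-4 + 12)) = -133*(405 - (-4 + 12)) = -133*(405 - 1*8) = -133*(405 - 8) = -133*397 = -52801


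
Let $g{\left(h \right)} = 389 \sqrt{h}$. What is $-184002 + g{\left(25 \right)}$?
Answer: $-182057$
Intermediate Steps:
$-184002 + g{\left(25 \right)} = -184002 + 389 \sqrt{25} = -184002 + 389 \cdot 5 = -184002 + 1945 = -182057$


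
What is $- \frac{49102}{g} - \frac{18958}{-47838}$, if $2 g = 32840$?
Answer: $- \frac{509412779}{196374990} \approx -2.5941$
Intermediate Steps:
$g = 16420$ ($g = \frac{1}{2} \cdot 32840 = 16420$)
$- \frac{49102}{g} - \frac{18958}{-47838} = - \frac{49102}{16420} - \frac{18958}{-47838} = \left(-49102\right) \frac{1}{16420} - - \frac{9479}{23919} = - \frac{24551}{8210} + \frac{9479}{23919} = - \frac{509412779}{196374990}$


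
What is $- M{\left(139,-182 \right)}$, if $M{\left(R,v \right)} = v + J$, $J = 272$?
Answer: $-90$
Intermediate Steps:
$M{\left(R,v \right)} = 272 + v$ ($M{\left(R,v \right)} = v + 272 = 272 + v$)
$- M{\left(139,-182 \right)} = - (272 - 182) = \left(-1\right) 90 = -90$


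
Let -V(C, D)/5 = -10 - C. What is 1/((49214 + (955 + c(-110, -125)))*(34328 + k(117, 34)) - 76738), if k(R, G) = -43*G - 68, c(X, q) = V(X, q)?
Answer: 1/1628967124 ≈ 6.1389e-10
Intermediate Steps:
V(C, D) = 50 + 5*C (V(C, D) = -5*(-10 - C) = 50 + 5*C)
c(X, q) = 50 + 5*X
k(R, G) = -68 - 43*G
1/((49214 + (955 + c(-110, -125)))*(34328 + k(117, 34)) - 76738) = 1/((49214 + (955 + (50 + 5*(-110))))*(34328 + (-68 - 43*34)) - 76738) = 1/((49214 + (955 + (50 - 550)))*(34328 + (-68 - 1462)) - 76738) = 1/((49214 + (955 - 500))*(34328 - 1530) - 76738) = 1/((49214 + 455)*32798 - 76738) = 1/(49669*32798 - 76738) = 1/(1629043862 - 76738) = 1/1628967124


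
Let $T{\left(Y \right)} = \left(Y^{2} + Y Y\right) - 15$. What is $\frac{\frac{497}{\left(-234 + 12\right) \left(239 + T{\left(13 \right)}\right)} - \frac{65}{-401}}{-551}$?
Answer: $- \frac{7910363}{27566730564} \approx -0.00028695$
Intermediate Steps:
$T{\left(Y \right)} = -15 + 2 Y^{2}$ ($T{\left(Y \right)} = \left(Y^{2} + Y^{2}\right) - 15 = 2 Y^{2} - 15 = -15 + 2 Y^{2}$)
$\frac{\frac{497}{\left(-234 + 12\right) \left(239 + T{\left(13 \right)}\right)} - \frac{65}{-401}}{-551} = \frac{\frac{497}{\left(-234 + 12\right) \left(239 - \left(15 - 2 \cdot 13^{2}\right)\right)} - \frac{65}{-401}}{-551} = \left(\frac{497}{\left(-222\right) \left(239 + \left(-15 + 2 \cdot 169\right)\right)} - - \frac{65}{401}\right) \left(- \frac{1}{551}\right) = \left(\frac{497}{\left(-222\right) \left(239 + \left(-15 + 338\right)\right)} + \frac{65}{401}\right) \left(- \frac{1}{551}\right) = \left(\frac{497}{\left(-222\right) \left(239 + 323\right)} + \frac{65}{401}\right) \left(- \frac{1}{551}\right) = \left(\frac{497}{\left(-222\right) 562} + \frac{65}{401}\right) \left(- \frac{1}{551}\right) = \left(\frac{497}{-124764} + \frac{65}{401}\right) \left(- \frac{1}{551}\right) = \left(497 \left(- \frac{1}{124764}\right) + \frac{65}{401}\right) \left(- \frac{1}{551}\right) = \left(- \frac{497}{124764} + \frac{65}{401}\right) \left(- \frac{1}{551}\right) = \frac{7910363}{50030364} \left(- \frac{1}{551}\right) = - \frac{7910363}{27566730564}$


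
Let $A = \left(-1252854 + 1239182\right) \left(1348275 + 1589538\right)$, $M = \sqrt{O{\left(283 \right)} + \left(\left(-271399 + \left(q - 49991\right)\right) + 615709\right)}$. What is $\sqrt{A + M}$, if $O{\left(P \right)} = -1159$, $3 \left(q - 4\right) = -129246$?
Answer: $\sqrt{-40165779336 + \sqrt{250082}} \approx 2.0041 \cdot 10^{5} i$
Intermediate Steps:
$q = -43078$ ($q = 4 + \frac{1}{3} \left(-129246\right) = 4 - 43082 = -43078$)
$M = \sqrt{250082}$ ($M = \sqrt{-1159 + \left(\left(-271399 - 93069\right) + 615709\right)} = \sqrt{-1159 + \left(-364468 + 615709\right)} = \sqrt{-1159 + 251241} = \sqrt{250082} \approx 500.08$)
$A = -40165779336$ ($A = \left(-13672\right) 2937813 = -40165779336$)
$\sqrt{A + M} = \sqrt{-40165779336 + \sqrt{250082}}$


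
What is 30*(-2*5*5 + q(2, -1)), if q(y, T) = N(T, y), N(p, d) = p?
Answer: -1530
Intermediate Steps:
q(y, T) = T
30*(-2*5*5 + q(2, -1)) = 30*(-2*5*5 - 1) = 30*(-10*5 - 1) = 30*(-50 - 1) = 30*(-51) = -1530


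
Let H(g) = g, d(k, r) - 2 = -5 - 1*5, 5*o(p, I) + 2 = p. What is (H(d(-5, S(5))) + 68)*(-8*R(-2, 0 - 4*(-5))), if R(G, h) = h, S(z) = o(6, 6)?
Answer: -9600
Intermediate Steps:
o(p, I) = -⅖ + p/5
S(z) = ⅘ (S(z) = -⅖ + (⅕)*6 = -⅖ + 6/5 = ⅘)
d(k, r) = -8 (d(k, r) = 2 + (-5 - 1*5) = 2 + (-5 - 5) = 2 - 10 = -8)
(H(d(-5, S(5))) + 68)*(-8*R(-2, 0 - 4*(-5))) = (-8 + 68)*(-8*(0 - 4*(-5))) = 60*(-8*(0 + 20)) = 60*(-8*20) = 60*(-160) = -9600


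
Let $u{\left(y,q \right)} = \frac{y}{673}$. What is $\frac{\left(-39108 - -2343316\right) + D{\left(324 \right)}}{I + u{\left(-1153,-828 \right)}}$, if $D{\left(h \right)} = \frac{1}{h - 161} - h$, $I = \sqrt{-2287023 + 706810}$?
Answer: $- \frac{291402038642117}{116663276595618} - \frac{170089828279397 i \sqrt{1580213}}{116663276595618} \approx -2.4978 - 1832.7 i$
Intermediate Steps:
$I = i \sqrt{1580213}$ ($I = \sqrt{-1580213} = i \sqrt{1580213} \approx 1257.1 i$)
$u{\left(y,q \right)} = \frac{y}{673}$ ($u{\left(y,q \right)} = y \frac{1}{673} = \frac{y}{673}$)
$D{\left(h \right)} = \frac{1}{-161 + h} - h$
$\frac{\left(-39108 - -2343316\right) + D{\left(324 \right)}}{I + u{\left(-1153,-828 \right)}} = \frac{\left(-39108 - -2343316\right) + \frac{1 - 324^{2} + 161 \cdot 324}{-161 + 324}}{i \sqrt{1580213} + \frac{1}{673} \left(-1153\right)} = \frac{\left(-39108 + 2343316\right) + \frac{1 - 104976 + 52164}{163}}{i \sqrt{1580213} - \frac{1153}{673}} = \frac{2304208 + \frac{1 - 104976 + 52164}{163}}{- \frac{1153}{673} + i \sqrt{1580213}} = \frac{2304208 + \frac{1}{163} \left(-52811\right)}{- \frac{1153}{673} + i \sqrt{1580213}} = \frac{2304208 - \frac{52811}{163}}{- \frac{1153}{673} + i \sqrt{1580213}} = \frac{375533093}{163 \left(- \frac{1153}{673} + i \sqrt{1580213}\right)}$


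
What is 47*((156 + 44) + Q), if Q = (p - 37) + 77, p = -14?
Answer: 10622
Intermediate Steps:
Q = 26 (Q = (-14 - 37) + 77 = -51 + 77 = 26)
47*((156 + 44) + Q) = 47*((156 + 44) + 26) = 47*(200 + 26) = 47*226 = 10622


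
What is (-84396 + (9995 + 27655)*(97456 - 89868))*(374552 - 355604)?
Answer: 5411620878192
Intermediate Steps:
(-84396 + (9995 + 27655)*(97456 - 89868))*(374552 - 355604) = (-84396 + 37650*7588)*18948 = (-84396 + 285688200)*18948 = 285603804*18948 = 5411620878192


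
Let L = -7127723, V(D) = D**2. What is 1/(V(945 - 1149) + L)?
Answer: -1/7086107 ≈ -1.4112e-7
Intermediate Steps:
1/(V(945 - 1149) + L) = 1/((945 - 1149)**2 - 7127723) = 1/((-204)**2 - 7127723) = 1/(41616 - 7127723) = 1/(-7086107) = -1/7086107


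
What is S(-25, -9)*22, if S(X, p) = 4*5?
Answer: 440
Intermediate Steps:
S(X, p) = 20
S(-25, -9)*22 = 20*22 = 440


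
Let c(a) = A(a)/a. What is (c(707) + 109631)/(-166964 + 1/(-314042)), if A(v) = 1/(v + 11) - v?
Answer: -8738381697623001/13308356852718557 ≈ -0.65661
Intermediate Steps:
A(v) = 1/(11 + v) - v
c(a) = (1 - a² - 11*a)/(a*(11 + a)) (c(a) = ((1 - a² - 11*a)/(11 + a))/a = (1 - a² - 11*a)/(a*(11 + a)))
(c(707) + 109631)/(-166964 + 1/(-314042)) = ((1 - 1*707² - 11*707)/(707*(11 + 707)) + 109631)/(-166964 + 1/(-314042)) = ((1/707)*(1 - 1*499849 - 7777)/718 + 109631)/(-166964 - 1/314042) = ((1/707)*(1/718)*(1 - 499849 - 7777) + 109631)/(-52433708489/314042) = ((1/707)*(1/718)*(-507625) + 109631)*(-314042/52433708489) = (-507625/507626 + 109631)*(-314042/52433708489) = (55651038381/507626)*(-314042/52433708489) = -8738381697623001/13308356852718557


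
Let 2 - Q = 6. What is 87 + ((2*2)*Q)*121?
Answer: -1849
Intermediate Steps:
Q = -4 (Q = 2 - 1*6 = 2 - 6 = -4)
87 + ((2*2)*Q)*121 = 87 + ((2*2)*(-4))*121 = 87 + (4*(-4))*121 = 87 - 16*121 = 87 - 1936 = -1849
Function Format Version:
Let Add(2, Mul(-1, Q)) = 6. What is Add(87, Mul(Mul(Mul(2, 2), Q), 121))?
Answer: -1849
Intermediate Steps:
Q = -4 (Q = Add(2, Mul(-1, 6)) = Add(2, -6) = -4)
Add(87, Mul(Mul(Mul(2, 2), Q), 121)) = Add(87, Mul(Mul(Mul(2, 2), -4), 121)) = Add(87, Mul(Mul(4, -4), 121)) = Add(87, Mul(-16, 121)) = Add(87, -1936) = -1849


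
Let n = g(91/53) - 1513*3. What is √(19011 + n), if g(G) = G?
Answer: √40656671/53 ≈ 120.31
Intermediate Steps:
n = -240476/53 (n = 91/53 - 1513*3 = 91*(1/53) - 4539 = 91/53 - 4539 = -240476/53 ≈ -4537.3)
√(19011 + n) = √(19011 - 240476/53) = √(767107/53) = √40656671/53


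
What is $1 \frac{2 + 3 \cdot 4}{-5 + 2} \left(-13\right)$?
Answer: $\frac{182}{3} \approx 60.667$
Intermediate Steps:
$1 \frac{2 + 3 \cdot 4}{-5 + 2} \left(-13\right) = 1 \frac{2 + 12}{-3} \left(-13\right) = 1 \cdot 14 \left(- \frac{1}{3}\right) \left(-13\right) = 1 \left(- \frac{14}{3}\right) \left(-13\right) = \left(- \frac{14}{3}\right) \left(-13\right) = \frac{182}{3}$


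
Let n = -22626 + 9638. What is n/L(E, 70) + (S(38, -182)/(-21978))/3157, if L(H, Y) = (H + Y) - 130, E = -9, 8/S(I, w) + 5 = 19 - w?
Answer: 7359526281469/39098191671 ≈ 188.23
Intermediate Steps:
S(I, w) = 8/(14 - w) (S(I, w) = 8/(-5 + (19 - w)) = 8/(14 - w))
n = -12988
L(H, Y) = -130 + H + Y
n/L(E, 70) + (S(38, -182)/(-21978))/3157 = -12988/(-130 - 9 + 70) + (-8/(-14 - 182)/(-21978))/3157 = -12988/(-69) + (-8/(-196)*(-1/21978))*(1/3157) = -12988*(-1/69) + (-8*(-1/196)*(-1/21978))*(1/3157) = 12988/69 + ((2/49)*(-1/21978))*(1/3157) = 12988/69 - 1/538461*1/3157 = 12988/69 - 1/1699921377 = 7359526281469/39098191671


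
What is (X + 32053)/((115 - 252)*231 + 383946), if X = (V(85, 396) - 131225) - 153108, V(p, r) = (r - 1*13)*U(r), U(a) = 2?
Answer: -83838/117433 ≈ -0.71392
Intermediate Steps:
V(p, r) = -26 + 2*r (V(p, r) = (r - 1*13)*2 = (r - 13)*2 = (-13 + r)*2 = -26 + 2*r)
X = -283567 (X = ((-26 + 2*396) - 131225) - 153108 = ((-26 + 792) - 131225) - 153108 = (766 - 131225) - 153108 = -130459 - 153108 = -283567)
(X + 32053)/((115 - 252)*231 + 383946) = (-283567 + 32053)/((115 - 252)*231 + 383946) = -251514/(-137*231 + 383946) = -251514/(-31647 + 383946) = -251514/352299 = -251514*1/352299 = -83838/117433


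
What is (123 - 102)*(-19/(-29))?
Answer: 399/29 ≈ 13.759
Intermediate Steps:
(123 - 102)*(-19/(-29)) = 21*(-19*(-1/29)) = 21*(19/29) = 399/29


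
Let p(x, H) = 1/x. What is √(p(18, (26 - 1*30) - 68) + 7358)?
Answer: √264890/6 ≈ 85.779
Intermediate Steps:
√(p(18, (26 - 1*30) - 68) + 7358) = √(1/18 + 7358) = √(132445/18) = √264890/6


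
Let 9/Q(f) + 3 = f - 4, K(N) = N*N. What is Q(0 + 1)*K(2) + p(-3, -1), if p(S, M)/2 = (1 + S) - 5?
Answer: -20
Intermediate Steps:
p(S, M) = -8 + 2*S (p(S, M) = 2*((1 + S) - 5) = 2*(-4 + S) = -8 + 2*S)
K(N) = N**2
Q(f) = 9/(-7 + f) (Q(f) = 9/(-3 + (f - 4)) = 9/(-3 + (-4 + f)) = 9/(-7 + f))
Q(0 + 1)*K(2) + p(-3, -1) = (9/(-7 + (0 + 1)))*2**2 + (-8 + 2*(-3)) = (9/(-7 + 1))*4 + (-8 - 6) = (9/(-6))*4 - 14 = (9*(-1/6))*4 - 14 = -3/2*4 - 14 = -6 - 14 = -20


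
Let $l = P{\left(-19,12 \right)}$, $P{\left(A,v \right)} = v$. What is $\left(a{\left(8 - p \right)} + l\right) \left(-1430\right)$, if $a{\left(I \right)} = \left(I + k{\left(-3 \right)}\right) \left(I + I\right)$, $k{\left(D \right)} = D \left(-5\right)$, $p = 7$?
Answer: $-62920$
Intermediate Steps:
$k{\left(D \right)} = - 5 D$
$l = 12$
$a{\left(I \right)} = 2 I \left(15 + I\right)$ ($a{\left(I \right)} = \left(I - -15\right) \left(I + I\right) = \left(I + 15\right) 2 I = \left(15 + I\right) 2 I = 2 I \left(15 + I\right)$)
$\left(a{\left(8 - p \right)} + l\right) \left(-1430\right) = \left(2 \left(8 - 7\right) \left(15 + \left(8 - 7\right)\right) + 12\right) \left(-1430\right) = \left(2 \cdot 1 \left(15 + 1\right) + 12\right) \left(-1430\right) = \left(2 \cdot 1 \cdot 16 + 12\right) \left(-1430\right) = \left(32 + 12\right) \left(-1430\right) = 44 \left(-1430\right) = -62920$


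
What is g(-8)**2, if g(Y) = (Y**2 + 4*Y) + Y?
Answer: 576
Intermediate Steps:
g(Y) = Y**2 + 5*Y
g(-8)**2 = (-8*(5 - 8))**2 = (-8*(-3))**2 = 24**2 = 576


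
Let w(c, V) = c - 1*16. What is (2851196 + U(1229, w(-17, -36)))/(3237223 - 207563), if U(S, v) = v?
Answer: 2851163/3029660 ≈ 0.94108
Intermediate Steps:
w(c, V) = -16 + c (w(c, V) = c - 16 = -16 + c)
(2851196 + U(1229, w(-17, -36)))/(3237223 - 207563) = (2851196 + (-16 - 17))/(3237223 - 207563) = (2851196 - 33)/3029660 = 2851163*(1/3029660) = 2851163/3029660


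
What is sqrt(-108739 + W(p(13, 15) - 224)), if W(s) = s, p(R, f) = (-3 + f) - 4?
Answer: I*sqrt(108955) ≈ 330.08*I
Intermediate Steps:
p(R, f) = -7 + f
sqrt(-108739 + W(p(13, 15) - 224)) = sqrt(-108739 + ((-7 + 15) - 224)) = sqrt(-108739 + (8 - 224)) = sqrt(-108739 - 216) = sqrt(-108955) = I*sqrt(108955)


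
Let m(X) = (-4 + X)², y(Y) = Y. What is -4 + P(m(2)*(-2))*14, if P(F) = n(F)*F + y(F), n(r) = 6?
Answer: -788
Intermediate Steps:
P(F) = 7*F (P(F) = 6*F + F = 7*F)
-4 + P(m(2)*(-2))*14 = -4 + (7*((-4 + 2)²*(-2)))*14 = -4 + (7*((-2)²*(-2)))*14 = -4 + (7*(4*(-2)))*14 = -4 + (7*(-8))*14 = -4 - 56*14 = -4 - 784 = -788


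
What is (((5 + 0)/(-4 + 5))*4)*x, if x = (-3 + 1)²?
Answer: 80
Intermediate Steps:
x = 4 (x = (-2)² = 4)
(((5 + 0)/(-4 + 5))*4)*x = (((5 + 0)/(-4 + 5))*4)*4 = ((5/1)*4)*4 = ((5*1)*4)*4 = (5*4)*4 = 20*4 = 80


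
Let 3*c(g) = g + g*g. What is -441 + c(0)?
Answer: -441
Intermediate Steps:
c(g) = g/3 + g²/3 (c(g) = (g + g*g)/3 = (g + g²)/3 = g/3 + g²/3)
-441 + c(0) = -441 + (⅓)*0*(1 + 0) = -441 + (⅓)*0*1 = -441 + 0 = -441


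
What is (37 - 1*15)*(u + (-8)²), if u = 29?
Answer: 2046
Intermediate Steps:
(37 - 1*15)*(u + (-8)²) = (37 - 1*15)*(29 + (-8)²) = (37 - 15)*(29 + 64) = 22*93 = 2046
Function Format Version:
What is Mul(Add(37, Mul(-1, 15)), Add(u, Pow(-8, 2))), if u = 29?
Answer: 2046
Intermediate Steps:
Mul(Add(37, Mul(-1, 15)), Add(u, Pow(-8, 2))) = Mul(Add(37, Mul(-1, 15)), Add(29, Pow(-8, 2))) = Mul(Add(37, -15), Add(29, 64)) = Mul(22, 93) = 2046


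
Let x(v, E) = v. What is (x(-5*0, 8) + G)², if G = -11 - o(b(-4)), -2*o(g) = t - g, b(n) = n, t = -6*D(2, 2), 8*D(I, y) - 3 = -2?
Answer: 5625/64 ≈ 87.891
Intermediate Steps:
D(I, y) = ⅛ (D(I, y) = 3/8 + (⅛)*(-2) = 3/8 - ¼ = ⅛)
t = -¾ (t = -6/8 = -3*¼ = -¾ ≈ -0.75000)
o(g) = 3/8 + g/2 (o(g) = -(-¾ - g)/2 = 3/8 + g/2)
G = -75/8 (G = -11 - (3/8 + (½)*(-4)) = -11 - (3/8 - 2) = -11 - 1*(-13/8) = -11 + 13/8 = -75/8 ≈ -9.3750)
(x(-5*0, 8) + G)² = (-5*0 - 75/8)² = (0 - 75/8)² = (-75/8)² = 5625/64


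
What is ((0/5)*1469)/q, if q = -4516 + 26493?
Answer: 0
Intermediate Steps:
q = 21977
((0/5)*1469)/q = ((0/5)*1469)/21977 = ((0*(⅕))*1469)*(1/21977) = (0*1469)*(1/21977) = 0*(1/21977) = 0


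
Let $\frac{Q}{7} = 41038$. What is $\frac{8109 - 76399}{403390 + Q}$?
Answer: $- \frac{34145}{345328} \approx -0.098877$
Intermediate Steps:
$Q = 287266$ ($Q = 7 \cdot 41038 = 287266$)
$\frac{8109 - 76399}{403390 + Q} = \frac{8109 - 76399}{403390 + 287266} = - \frac{68290}{690656} = \left(-68290\right) \frac{1}{690656} = - \frac{34145}{345328}$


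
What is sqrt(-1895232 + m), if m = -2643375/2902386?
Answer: I*sqrt(631507745668462)/18254 ≈ 1376.7*I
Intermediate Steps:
m = -16625/18254 (m = -2643375*1/2902386 = -16625/18254 ≈ -0.91076)
sqrt(-1895232 + m) = sqrt(-1895232 - 16625/18254) = sqrt(-34595581553/18254) = I*sqrt(631507745668462)/18254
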